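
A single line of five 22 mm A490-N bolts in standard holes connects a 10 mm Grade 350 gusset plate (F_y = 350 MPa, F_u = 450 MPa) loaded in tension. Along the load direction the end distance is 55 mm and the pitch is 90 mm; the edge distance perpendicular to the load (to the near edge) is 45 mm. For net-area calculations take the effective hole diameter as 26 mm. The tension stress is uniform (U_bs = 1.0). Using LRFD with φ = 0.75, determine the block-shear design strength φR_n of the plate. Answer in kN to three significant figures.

Shear plane L_v = 55 + 4·90 = 415 mm; A_gv = 415 × 10 = 4150 mm².
A_nv = (415 − 4.5·26) × 10 = 2980 mm².
A_nt = (45 − 0.5·26) × 10 = 320 mm².
0.6 F_u A_nv = 804.6 kN; 0.6 F_y A_gv = 871.5 kN → shear rupture governs the shear term.
R_n = 804.6 + 1.0 × 450 × 320 / 1000 = 948.6 kN.
Design strength φR_n = 0.75 × 948.6 = 711 kN.

711 kN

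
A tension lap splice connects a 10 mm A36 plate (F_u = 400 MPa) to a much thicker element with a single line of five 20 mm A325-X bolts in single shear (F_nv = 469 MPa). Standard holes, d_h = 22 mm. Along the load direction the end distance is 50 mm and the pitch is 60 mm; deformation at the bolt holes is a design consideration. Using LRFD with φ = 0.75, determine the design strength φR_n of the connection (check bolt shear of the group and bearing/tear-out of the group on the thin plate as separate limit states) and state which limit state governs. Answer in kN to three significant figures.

553 kN (bolt shear governs)

Bolt shear: A_b = π·20²/4 = 314.2 mm²; R_n = 469 × 314.2 × 5 × 1 / 1000 = 736.7 kN → 0.75 × 736.7 = 553 kN.
Bearing (1.2 l_c t F_u ≤ 2.4 d t F_u): upper limit = 2.4·20·10·400 / 1000 = 192 kN.
  Edge l_c = 50 − 22/2 = 39 → r_n = 187.2 kN; interior l_c = 60 − 22 = 38 → r_n = 182.4 kN.
  R_n,bearing = 1·187.2 + 4·182.4 = 916.8 kN → 0.75 × 916.8 = 688 kN.
Bolt shear governs: 553 kN.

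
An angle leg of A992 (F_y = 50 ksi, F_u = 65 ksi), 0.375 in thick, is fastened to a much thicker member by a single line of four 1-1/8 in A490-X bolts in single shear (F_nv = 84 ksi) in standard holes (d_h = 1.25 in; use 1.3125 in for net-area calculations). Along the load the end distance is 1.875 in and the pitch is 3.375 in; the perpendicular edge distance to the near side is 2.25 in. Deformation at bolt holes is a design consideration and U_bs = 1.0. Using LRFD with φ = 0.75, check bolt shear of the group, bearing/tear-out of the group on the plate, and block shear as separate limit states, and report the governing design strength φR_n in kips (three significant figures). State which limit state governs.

110 kips (block shear governs)

Bolt shear: A_b = π·1.125²/4 = 0.994 in²; R_n = 84 × 0.994 × 4 × 1 = 334 kips → 0.75 × 334 = 250 kips.
Bearing: edge l_c = 1.25, r_n = 36.56 kips; interior l_c = 2.125, r_n = 62.16 kips; R_n = 36.56 + 3·62.16 = 223 kips → 167 kips.
Block shear: A_gv = 4.5, A_nv = 2.777, A_nt = 0.5977 in²; R_n = min(0.6F_uA_nv, 0.6F_yA_gv) + U_bs·F_u·A_nt = 147.2 kips → 110 kips.
Block shear governs: 110 kips.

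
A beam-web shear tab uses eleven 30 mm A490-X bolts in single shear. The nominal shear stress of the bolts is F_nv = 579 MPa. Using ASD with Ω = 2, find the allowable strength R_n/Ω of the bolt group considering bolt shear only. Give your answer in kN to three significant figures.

2250 kN

A_b = π × 30² / 4 = 706.9 mm².
R_n = F_nv · A_b · n · n_s = 579 × 706.9 × 11 × 1 / 1000 = 4502 kN.
Allowable strength R_n/Ω = 4502 / 2 = 2250 kN.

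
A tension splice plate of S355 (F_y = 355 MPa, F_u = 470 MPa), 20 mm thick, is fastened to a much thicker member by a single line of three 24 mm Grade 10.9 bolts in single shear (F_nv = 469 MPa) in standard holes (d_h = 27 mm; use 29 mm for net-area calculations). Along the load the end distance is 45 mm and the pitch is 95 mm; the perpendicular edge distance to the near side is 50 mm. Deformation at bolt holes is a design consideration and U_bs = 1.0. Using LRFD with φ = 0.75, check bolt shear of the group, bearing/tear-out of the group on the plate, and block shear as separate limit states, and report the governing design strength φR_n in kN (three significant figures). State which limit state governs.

Bolt shear: A_b = π·24²/4 = 452.4 mm²; R_n = 469 × 452.4 × 3 × 1 / 1000 = 636.5 kN → 0.75 × 636.5 = 477 kN.
Bearing: edge l_c = 31.5, r_n = 355.3 kN; interior l_c = 68, r_n = 541.4 kN; R_n = 355.3 + 2·541.4 = 1438 kN → 1080 kN.
Block shear: A_gv = 4700, A_nv = 3250, A_nt = 710 mm²; R_n = min(0.6F_uA_nv, 0.6F_yA_gv) + U_bs·F_u·A_nt = 1250 kN → 938 kN.
Bolt shear governs: 477 kN.

477 kN (bolt shear governs)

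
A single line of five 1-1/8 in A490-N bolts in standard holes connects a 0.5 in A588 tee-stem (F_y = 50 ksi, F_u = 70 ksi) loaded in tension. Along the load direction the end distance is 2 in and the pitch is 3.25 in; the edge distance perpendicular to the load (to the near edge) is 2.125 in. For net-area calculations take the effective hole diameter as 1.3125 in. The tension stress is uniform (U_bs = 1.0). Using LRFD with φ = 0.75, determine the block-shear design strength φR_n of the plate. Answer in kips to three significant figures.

182 kips

Shear plane L_v = 2 + 4·3.25 = 15 in; A_gv = 15 × 0.5 = 7.5 in².
A_nv = (15 − 4.5·1.3125) × 0.5 = 4.547 in².
A_nt = (2.125 − 0.5·1.3125) × 0.5 = 0.7344 in².
0.6 F_u A_nv = 191 kips; 0.6 F_y A_gv = 225 kips → shear rupture governs the shear term.
R_n = 191 + 1.0 × 70 × 0.7344 = 242.4 kips.
Design strength φR_n = 0.75 × 242.4 = 182 kips.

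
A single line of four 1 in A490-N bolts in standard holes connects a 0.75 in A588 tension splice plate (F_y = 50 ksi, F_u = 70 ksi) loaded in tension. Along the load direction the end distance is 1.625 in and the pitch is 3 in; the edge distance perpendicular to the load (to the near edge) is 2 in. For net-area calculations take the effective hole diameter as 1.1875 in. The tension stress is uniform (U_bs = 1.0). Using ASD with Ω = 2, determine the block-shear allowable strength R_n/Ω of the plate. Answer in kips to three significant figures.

Shear plane L_v = 1.625 + 3·3 = 10.62 in; A_gv = 10.62 × 0.75 = 7.969 in².
A_nv = (10.62 − 3.5·1.1875) × 0.75 = 4.852 in².
A_nt = (2 − 0.5·1.1875) × 0.75 = 1.055 in².
0.6 F_u A_nv = 203.8 kips; 0.6 F_y A_gv = 239.1 kips → shear rupture governs the shear term.
R_n = 203.8 + 1.0 × 70 × 1.055 = 277.6 kips.
Allowable strength R_n/Ω = 277.6 / 2 = 139 kips.

139 kips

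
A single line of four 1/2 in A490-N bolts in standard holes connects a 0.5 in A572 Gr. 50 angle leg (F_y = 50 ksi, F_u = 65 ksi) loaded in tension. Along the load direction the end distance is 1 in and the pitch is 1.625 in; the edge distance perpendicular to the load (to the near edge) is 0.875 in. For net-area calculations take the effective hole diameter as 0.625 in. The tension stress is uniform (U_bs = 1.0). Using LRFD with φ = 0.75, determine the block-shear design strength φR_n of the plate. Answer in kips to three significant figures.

67.6 kips

Shear plane L_v = 1 + 3·1.625 = 5.875 in; A_gv = 5.875 × 0.5 = 2.938 in².
A_nv = (5.875 − 3.5·0.625) × 0.5 = 1.844 in².
A_nt = (0.875 − 0.5·0.625) × 0.5 = 0.2812 in².
0.6 F_u A_nv = 71.91 kips; 0.6 F_y A_gv = 88.12 kips → shear rupture governs the shear term.
R_n = 71.91 + 1.0 × 65 × 0.2812 = 90.19 kips.
Design strength φR_n = 0.75 × 90.19 = 67.6 kips.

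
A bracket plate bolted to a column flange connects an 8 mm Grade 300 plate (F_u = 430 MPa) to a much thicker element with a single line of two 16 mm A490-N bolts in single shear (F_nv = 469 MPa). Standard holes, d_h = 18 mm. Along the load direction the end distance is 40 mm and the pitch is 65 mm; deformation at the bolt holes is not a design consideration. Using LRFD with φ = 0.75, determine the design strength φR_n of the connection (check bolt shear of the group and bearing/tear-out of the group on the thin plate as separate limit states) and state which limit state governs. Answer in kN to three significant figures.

141 kN (bolt shear governs)

Bolt shear: A_b = π·16²/4 = 201.1 mm²; R_n = 469 × 201.1 × 2 × 1 / 1000 = 188.6 kN → 0.75 × 188.6 = 141 kN.
Bearing (1.5 l_c t F_u ≤ 3.0 d t F_u): upper limit = 3.0·16·8·430 / 1000 = 165.1 kN.
  Edge l_c = 40 − 18/2 = 31 → r_n = 160 kN; interior l_c = 65 − 18 = 47 → r_n = 165.1 kN.
  R_n,bearing = 1·160 + 1·165.1 = 325.1 kN → 0.75 × 325.1 = 244 kN.
Bolt shear governs: 141 kN.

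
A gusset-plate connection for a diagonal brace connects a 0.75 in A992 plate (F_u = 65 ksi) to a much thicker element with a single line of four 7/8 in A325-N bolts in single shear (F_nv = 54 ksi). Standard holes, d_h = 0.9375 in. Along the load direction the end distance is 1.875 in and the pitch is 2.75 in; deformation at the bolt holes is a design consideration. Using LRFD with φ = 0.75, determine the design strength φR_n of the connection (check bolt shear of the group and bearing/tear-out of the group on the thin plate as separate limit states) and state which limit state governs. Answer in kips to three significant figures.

97.4 kips (bolt shear governs)

Bolt shear: A_b = π·0.875²/4 = 0.6013 in²; R_n = 54 × 0.6013 × 4 × 1 = 129.9 kips → 0.75 × 129.9 = 97.4 kips.
Bearing (1.2 l_c t F_u ≤ 2.4 d t F_u): upper limit = 2.4·0.875·0.75·65 = 102.4 kips.
  Edge l_c = 1.875 − 0.9375/2 = 1.406 → r_n = 82.27 kips; interior l_c = 2.75 − 0.9375 = 1.812 → r_n = 102.4 kips.
  R_n,bearing = 1·82.27 + 3·102.4 = 389.4 kips → 0.75 × 389.4 = 292 kips.
Bolt shear governs: 97.4 kips.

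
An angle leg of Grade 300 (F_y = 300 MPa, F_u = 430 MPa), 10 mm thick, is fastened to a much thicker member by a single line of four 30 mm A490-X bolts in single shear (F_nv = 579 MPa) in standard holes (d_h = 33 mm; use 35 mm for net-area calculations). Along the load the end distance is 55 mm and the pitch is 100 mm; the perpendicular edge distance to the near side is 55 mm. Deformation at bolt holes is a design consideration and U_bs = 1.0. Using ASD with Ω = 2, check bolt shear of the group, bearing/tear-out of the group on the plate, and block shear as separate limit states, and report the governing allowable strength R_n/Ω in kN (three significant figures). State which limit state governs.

Bolt shear: A_b = π·30²/4 = 706.9 mm²; R_n = 579 × 706.9 × 4 × 1 / 1000 = 1637 kN → 1637 / 2 = 819 kN.
Bearing: edge l_c = 38.5, r_n = 198.7 kN; interior l_c = 67, r_n = 309.6 kN; R_n = 198.7 + 3·309.6 = 1127 kN → 564 kN.
Block shear: A_gv = 3550, A_nv = 2325, A_nt = 375 mm²; R_n = min(0.6F_uA_nv, 0.6F_yA_gv) + U_bs·F_u·A_nt = 761.1 kN → 381 kN.
Block shear governs: 381 kN.

381 kN (block shear governs)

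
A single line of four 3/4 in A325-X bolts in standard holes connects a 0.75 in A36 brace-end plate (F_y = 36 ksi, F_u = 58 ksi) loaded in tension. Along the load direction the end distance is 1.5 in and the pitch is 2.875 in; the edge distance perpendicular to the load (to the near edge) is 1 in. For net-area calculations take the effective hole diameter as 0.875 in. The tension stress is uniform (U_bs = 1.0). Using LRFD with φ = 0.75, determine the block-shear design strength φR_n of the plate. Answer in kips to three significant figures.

Shear plane L_v = 1.5 + 3·2.875 = 10.12 in; A_gv = 10.12 × 0.75 = 7.594 in².
A_nv = (10.12 − 3.5·0.875) × 0.75 = 5.297 in².
A_nt = (1 − 0.5·0.875) × 0.75 = 0.4219 in².
0.6 F_u A_nv = 184.3 kips; 0.6 F_y A_gv = 164 kips → shear yielding governs the shear term.
R_n = 164 + 1.0 × 58 × 0.4219 = 188.5 kips.
Design strength φR_n = 0.75 × 188.5 = 141 kips.

141 kips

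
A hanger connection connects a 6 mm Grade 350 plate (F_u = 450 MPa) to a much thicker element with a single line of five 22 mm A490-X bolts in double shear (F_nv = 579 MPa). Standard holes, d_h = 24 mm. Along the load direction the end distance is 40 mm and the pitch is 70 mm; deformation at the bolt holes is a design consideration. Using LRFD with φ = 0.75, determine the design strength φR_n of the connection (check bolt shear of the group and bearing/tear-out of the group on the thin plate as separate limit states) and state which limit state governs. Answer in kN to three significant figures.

Bolt shear: A_b = π·22²/4 = 380.1 mm²; R_n = 579 × 380.1 × 5 × 2 / 1000 = 2201 kN → 0.75 × 2201 = 1650 kN.
Bearing (1.2 l_c t F_u ≤ 2.4 d t F_u): upper limit = 2.4·22·6·450 / 1000 = 142.6 kN.
  Edge l_c = 40 − 24/2 = 28 → r_n = 90.72 kN; interior l_c = 70 − 24 = 46 → r_n = 142.6 kN.
  R_n,bearing = 1·90.72 + 4·142.6 = 661 kN → 0.75 × 661 = 496 kN.
Bearing governs: 496 kN.

496 kN (bearing governs)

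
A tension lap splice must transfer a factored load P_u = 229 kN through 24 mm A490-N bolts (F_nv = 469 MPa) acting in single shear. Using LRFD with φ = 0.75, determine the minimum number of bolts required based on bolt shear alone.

2 bolts

A_b = π·24²/4 = 452.4 mm².
Per-bolt design strength φR_n = 0.75 × 469 × 452.4 × 1 / 1000 = 159.1 kN.
n ≥ 229 / 159.1 = 1.439 → use 2 bolts.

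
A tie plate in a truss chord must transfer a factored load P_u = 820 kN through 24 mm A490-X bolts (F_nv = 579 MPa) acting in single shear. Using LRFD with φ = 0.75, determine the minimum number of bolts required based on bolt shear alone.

5 bolts

A_b = π·24²/4 = 452.4 mm².
Per-bolt design strength φR_n = 0.75 × 579 × 452.4 × 1 / 1000 = 196.5 kN.
n ≥ 820 / 196.5 = 4.174 → use 5 bolts.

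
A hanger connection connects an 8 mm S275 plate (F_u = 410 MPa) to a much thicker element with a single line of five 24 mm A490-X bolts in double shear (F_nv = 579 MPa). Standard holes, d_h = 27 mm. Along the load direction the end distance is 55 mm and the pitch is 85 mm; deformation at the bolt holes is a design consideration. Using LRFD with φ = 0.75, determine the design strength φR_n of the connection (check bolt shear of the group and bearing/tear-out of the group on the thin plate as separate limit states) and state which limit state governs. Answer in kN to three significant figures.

Bolt shear: A_b = π·24²/4 = 452.4 mm²; R_n = 579 × 452.4 × 5 × 2 / 1000 = 2619 kN → 0.75 × 2619 = 1960 kN.
Bearing (1.2 l_c t F_u ≤ 2.4 d t F_u): upper limit = 2.4·24·8·410 / 1000 = 188.9 kN.
  Edge l_c = 55 − 27/2 = 41.5 → r_n = 163.3 kN; interior l_c = 85 − 27 = 58 → r_n = 188.9 kN.
  R_n,bearing = 1·163.3 + 4·188.9 = 919.1 kN → 0.75 × 919.1 = 689 kN.
Bearing governs: 689 kN.

689 kN (bearing governs)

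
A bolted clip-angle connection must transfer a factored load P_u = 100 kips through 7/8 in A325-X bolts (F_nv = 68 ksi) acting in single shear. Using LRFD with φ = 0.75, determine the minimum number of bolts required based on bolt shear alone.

4 bolts

A_b = π·0.875²/4 = 0.6013 in².
Per-bolt design strength φR_n = 0.75 × 68 × 0.6013 × 1 = 30.67 kips.
n ≥ 100 / 30.67 = 3.261 → use 4 bolts.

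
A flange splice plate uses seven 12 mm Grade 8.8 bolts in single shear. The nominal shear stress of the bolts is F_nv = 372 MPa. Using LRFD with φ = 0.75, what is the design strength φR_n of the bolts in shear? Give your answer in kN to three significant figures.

A_b = π × 12² / 4 = 113.1 mm².
R_n = F_nv · A_b · n · n_s = 372 × 113.1 × 7 × 1 / 1000 = 294.5 kN.
Design strength φR_n = 0.75 × 294.5 = 221 kN.

221 kN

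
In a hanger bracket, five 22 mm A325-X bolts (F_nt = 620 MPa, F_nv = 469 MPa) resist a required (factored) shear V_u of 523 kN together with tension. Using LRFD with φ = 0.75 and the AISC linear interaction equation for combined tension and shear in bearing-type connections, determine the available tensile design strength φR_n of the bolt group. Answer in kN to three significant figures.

A_b = π·22²/4 = 380.1 mm²; f_rv = 523 × 1000 / (5 × 380.1) = 275.2 MPa.
F'_nt = 1.3 F_nt − (F_nt / φF_nv) f_rv = 1.3·620 − (620/(0.75·469))·275.2 = 321 MPa, capped at F_nt → F'_nt = 321 MPa.
R_n = F'_nt · A_b · n = 321 × 380.1 × 5 / 1000 = 610.1 kN.
Design strength φR_n = 0.75 × 610.1 = 458 kN.

458 kN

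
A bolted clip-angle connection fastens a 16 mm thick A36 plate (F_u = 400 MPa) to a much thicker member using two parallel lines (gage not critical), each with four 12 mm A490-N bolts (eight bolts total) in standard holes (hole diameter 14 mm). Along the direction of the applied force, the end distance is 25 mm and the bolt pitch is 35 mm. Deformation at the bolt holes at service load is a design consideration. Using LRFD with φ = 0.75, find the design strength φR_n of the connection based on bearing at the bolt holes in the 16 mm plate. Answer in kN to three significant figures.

Per bolt r_n = 1.2 l_c t F_u ≤ 2.4 d t F_u; upper limit = 2.4 × 12 × 16 × 400 / 1000 = 184.3 kN.
Edge bolt: l_c = 25 − 14/2 = 18 mm → 1.2 × 18 × 16 × 400 / 1000 = 138.2 → r_n = 138.2 kN.
Interior bolts: l_c = 35 − 14 = 21 mm → 1.2 × 21 × 16 × 400 / 1000 = 161.3 → r_n = 161.3 kN.
R_n = 2 × 138.2 + 6 × 161.3 = 1244 kN.
Design strength φR_n = 0.75 × 1244 = 933 kN.

933 kN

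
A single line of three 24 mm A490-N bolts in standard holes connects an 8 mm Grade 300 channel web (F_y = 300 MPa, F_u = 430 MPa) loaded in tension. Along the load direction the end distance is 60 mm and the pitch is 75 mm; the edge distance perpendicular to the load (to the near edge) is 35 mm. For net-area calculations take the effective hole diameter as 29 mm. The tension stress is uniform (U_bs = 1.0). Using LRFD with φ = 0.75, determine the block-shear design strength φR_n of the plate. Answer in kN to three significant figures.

266 kN

Shear plane L_v = 60 + 2·75 = 210 mm; A_gv = 210 × 8 = 1680 mm².
A_nv = (210 − 2.5·29) × 8 = 1100 mm².
A_nt = (35 − 0.5·29) × 8 = 164 mm².
0.6 F_u A_nv = 283.8 kN; 0.6 F_y A_gv = 302.4 kN → shear rupture governs the shear term.
R_n = 283.8 + 1.0 × 430 × 164 / 1000 = 354.3 kN.
Design strength φR_n = 0.75 × 354.3 = 266 kN.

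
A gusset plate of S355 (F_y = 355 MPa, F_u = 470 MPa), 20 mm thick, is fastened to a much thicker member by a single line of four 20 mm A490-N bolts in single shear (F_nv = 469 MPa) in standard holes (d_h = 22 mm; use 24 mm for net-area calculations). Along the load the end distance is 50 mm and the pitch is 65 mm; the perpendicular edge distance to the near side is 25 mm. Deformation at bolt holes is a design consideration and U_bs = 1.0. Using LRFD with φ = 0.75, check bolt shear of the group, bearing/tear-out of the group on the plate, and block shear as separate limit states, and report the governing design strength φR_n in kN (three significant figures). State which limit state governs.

Bolt shear: A_b = π·20²/4 = 314.2 mm²; R_n = 469 × 314.2 × 4 × 1 / 1000 = 589.4 kN → 0.75 × 589.4 = 442 kN.
Bearing: edge l_c = 39, r_n = 439.9 kN; interior l_c = 43, r_n = 451.2 kN; R_n = 439.9 + 3·451.2 = 1794 kN → 1350 kN.
Block shear: A_gv = 4900, A_nv = 3220, A_nt = 260 mm²; R_n = min(0.6F_uA_nv, 0.6F_yA_gv) + U_bs·F_u·A_nt = 1030 kN → 773 kN.
Bolt shear governs: 442 kN.

442 kN (bolt shear governs)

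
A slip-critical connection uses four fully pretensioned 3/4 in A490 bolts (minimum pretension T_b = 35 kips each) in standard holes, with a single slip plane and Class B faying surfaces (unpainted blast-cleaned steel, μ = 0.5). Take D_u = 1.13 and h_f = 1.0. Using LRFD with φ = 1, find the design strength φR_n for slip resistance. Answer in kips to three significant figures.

79.1 kips

R_n = μ · D_u · h_f · T_b · n_s · n_b = 0.5 × 1.13 × 1.0 × 35 × 1 × 4 = 79.1 kips.
Design strength φR_n = 1 × 79.1 = 79.1 kips.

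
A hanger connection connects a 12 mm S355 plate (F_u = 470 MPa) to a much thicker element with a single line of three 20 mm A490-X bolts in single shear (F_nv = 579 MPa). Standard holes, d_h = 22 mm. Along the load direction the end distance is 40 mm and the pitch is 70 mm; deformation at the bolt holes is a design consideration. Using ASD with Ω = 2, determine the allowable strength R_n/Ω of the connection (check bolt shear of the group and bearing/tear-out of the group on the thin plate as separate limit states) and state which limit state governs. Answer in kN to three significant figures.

Bolt shear: A_b = π·20²/4 = 314.2 mm²; R_n = 579 × 314.2 × 3 × 1 / 1000 = 545.7 kN → 545.7 / 2 = 273 kN.
Bearing (1.2 l_c t F_u ≤ 2.4 d t F_u): upper limit = 2.4·20·12·470 / 1000 = 270.7 kN.
  Edge l_c = 40 − 22/2 = 29 → r_n = 196.3 kN; interior l_c = 70 − 22 = 48 → r_n = 270.7 kN.
  R_n,bearing = 1·196.3 + 2·270.7 = 737.7 kN → 737.7 / 2 = 369 kN.
Bolt shear governs: 273 kN.

273 kN (bolt shear governs)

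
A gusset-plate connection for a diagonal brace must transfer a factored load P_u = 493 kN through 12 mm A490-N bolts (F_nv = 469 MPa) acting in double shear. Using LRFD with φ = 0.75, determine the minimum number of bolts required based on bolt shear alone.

A_b = π·12²/4 = 113.1 mm².
Per-bolt design strength φR_n = 0.75 × 469 × 113.1 × 2 / 1000 = 79.56 kN.
n ≥ 493 / 79.56 = 6.196 → use 7 bolts.

7 bolts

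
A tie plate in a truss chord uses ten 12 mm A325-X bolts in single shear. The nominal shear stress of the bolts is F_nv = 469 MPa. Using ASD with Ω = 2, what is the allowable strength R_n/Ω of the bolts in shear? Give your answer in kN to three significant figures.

A_b = π × 12² / 4 = 113.1 mm².
R_n = F_nv · A_b · n · n_s = 469 × 113.1 × 10 × 1 / 1000 = 530.4 kN.
Allowable strength R_n/Ω = 530.4 / 2 = 265 kN.

265 kN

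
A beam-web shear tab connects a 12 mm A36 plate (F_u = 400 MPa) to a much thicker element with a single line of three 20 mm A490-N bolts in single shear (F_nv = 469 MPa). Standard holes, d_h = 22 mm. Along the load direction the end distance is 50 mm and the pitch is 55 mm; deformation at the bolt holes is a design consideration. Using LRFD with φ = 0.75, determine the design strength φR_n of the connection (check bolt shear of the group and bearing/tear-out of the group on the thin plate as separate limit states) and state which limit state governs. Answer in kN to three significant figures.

332 kN (bolt shear governs)

Bolt shear: A_b = π·20²/4 = 314.2 mm²; R_n = 469 × 314.2 × 3 × 1 / 1000 = 442 kN → 0.75 × 442 = 332 kN.
Bearing (1.2 l_c t F_u ≤ 2.4 d t F_u): upper limit = 2.4·20·12·400 / 1000 = 230.4 kN.
  Edge l_c = 50 − 22/2 = 39 → r_n = 224.6 kN; interior l_c = 55 − 22 = 33 → r_n = 190.1 kN.
  R_n,bearing = 1·224.6 + 2·190.1 = 604.8 kN → 0.75 × 604.8 = 454 kN.
Bolt shear governs: 332 kN.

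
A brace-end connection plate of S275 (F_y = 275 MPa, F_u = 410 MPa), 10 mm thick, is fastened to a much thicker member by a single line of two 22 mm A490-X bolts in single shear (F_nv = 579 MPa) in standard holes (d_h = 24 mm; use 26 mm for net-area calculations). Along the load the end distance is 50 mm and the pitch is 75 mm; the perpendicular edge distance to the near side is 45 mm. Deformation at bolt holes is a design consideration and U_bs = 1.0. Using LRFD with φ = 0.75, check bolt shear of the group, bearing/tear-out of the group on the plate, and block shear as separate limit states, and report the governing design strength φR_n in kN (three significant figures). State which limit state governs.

Bolt shear: A_b = π·22²/4 = 380.1 mm²; R_n = 579 × 380.1 × 2 × 1 / 1000 = 440.2 kN → 0.75 × 440.2 = 330 kN.
Bearing: edge l_c = 38, r_n = 187 kN; interior l_c = 51, r_n = 216.5 kN; R_n = 187 + 1·216.5 = 403.4 kN → 303 kN.
Block shear: A_gv = 1250, A_nv = 860, A_nt = 320 mm²; R_n = min(0.6F_uA_nv, 0.6F_yA_gv) + U_bs·F_u·A_nt = 337.4 kN → 253 kN.
Block shear governs: 253 kN.

253 kN (block shear governs)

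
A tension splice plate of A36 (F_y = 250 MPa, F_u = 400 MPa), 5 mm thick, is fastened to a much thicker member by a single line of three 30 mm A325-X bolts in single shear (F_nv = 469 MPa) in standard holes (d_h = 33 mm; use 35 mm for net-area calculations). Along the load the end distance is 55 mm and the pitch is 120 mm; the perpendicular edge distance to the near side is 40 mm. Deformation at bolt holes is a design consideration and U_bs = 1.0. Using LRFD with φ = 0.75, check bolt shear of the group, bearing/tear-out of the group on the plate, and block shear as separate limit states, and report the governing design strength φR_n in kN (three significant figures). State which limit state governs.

200 kN (block shear governs)

Bolt shear: A_b = π·30²/4 = 706.9 mm²; R_n = 469 × 706.9 × 3 × 1 / 1000 = 994.5 kN → 0.75 × 994.5 = 746 kN.
Bearing: edge l_c = 38.5, r_n = 92.4 kN; interior l_c = 87, r_n = 144 kN; R_n = 92.4 + 2·144 = 380.4 kN → 285 kN.
Block shear: A_gv = 1475, A_nv = 1038, A_nt = 112.5 mm²; R_n = min(0.6F_uA_nv, 0.6F_yA_gv) + U_bs·F_u·A_nt = 266.2 kN → 200 kN.
Block shear governs: 200 kN.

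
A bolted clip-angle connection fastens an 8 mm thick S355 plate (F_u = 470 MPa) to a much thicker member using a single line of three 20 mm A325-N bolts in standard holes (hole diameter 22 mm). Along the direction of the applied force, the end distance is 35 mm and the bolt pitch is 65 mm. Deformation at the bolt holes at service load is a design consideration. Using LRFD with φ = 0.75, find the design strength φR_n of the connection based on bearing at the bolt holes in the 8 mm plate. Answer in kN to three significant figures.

352 kN

Per bolt r_n = 1.2 l_c t F_u ≤ 2.4 d t F_u; upper limit = 2.4 × 20 × 8 × 470 / 1000 = 180.5 kN.
Edge bolt: l_c = 35 − 22/2 = 24 mm → 1.2 × 24 × 8 × 470 / 1000 = 108.3 → r_n = 108.3 kN.
Interior bolts: l_c = 65 − 22 = 43 mm → 1.2 × 43 × 8 × 470 / 1000 = 194 → r_n = 180.5 kN.
R_n = 1 × 108.3 + 2 × 180.5 = 469.2 kN.
Design strength φR_n = 0.75 × 469.2 = 352 kN.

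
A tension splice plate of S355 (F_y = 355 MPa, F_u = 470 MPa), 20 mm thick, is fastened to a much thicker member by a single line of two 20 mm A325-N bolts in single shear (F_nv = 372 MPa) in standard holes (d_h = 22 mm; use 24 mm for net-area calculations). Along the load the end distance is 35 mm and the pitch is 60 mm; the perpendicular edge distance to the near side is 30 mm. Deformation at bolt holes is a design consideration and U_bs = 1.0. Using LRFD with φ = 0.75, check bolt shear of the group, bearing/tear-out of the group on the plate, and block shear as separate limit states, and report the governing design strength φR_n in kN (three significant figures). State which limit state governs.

175 kN (bolt shear governs)

Bolt shear: A_b = π·20²/4 = 314.2 mm²; R_n = 372 × 314.2 × 2 × 1 / 1000 = 233.7 kN → 0.75 × 233.7 = 175 kN.
Bearing: edge l_c = 24, r_n = 270.7 kN; interior l_c = 38, r_n = 428.6 kN; R_n = 270.7 + 1·428.6 = 699.4 kN → 525 kN.
Block shear: A_gv = 1900, A_nv = 1180, A_nt = 360 mm²; R_n = min(0.6F_uA_nv, 0.6F_yA_gv) + U_bs·F_u·A_nt = 502 kN → 376 kN.
Bolt shear governs: 175 kN.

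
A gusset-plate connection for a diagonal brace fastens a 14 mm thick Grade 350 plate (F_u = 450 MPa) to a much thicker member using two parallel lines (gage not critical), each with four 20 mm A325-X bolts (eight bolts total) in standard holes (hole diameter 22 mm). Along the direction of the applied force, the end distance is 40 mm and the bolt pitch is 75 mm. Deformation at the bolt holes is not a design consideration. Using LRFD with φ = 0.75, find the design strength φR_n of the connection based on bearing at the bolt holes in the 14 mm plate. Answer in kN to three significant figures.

2110 kN

Per bolt r_n = 1.5 l_c t F_u ≤ 3.0 d t F_u; upper limit = 3.0 × 20 × 14 × 450 / 1000 = 378 kN.
Edge bolt: l_c = 40 − 22/2 = 29 mm → 1.5 × 29 × 14 × 450 / 1000 = 274.1 → r_n = 274.1 kN.
Interior bolts: l_c = 75 − 22 = 53 mm → 1.5 × 53 × 14 × 450 / 1000 = 500.9 → r_n = 378 kN.
R_n = 2 × 274.1 + 6 × 378 = 2816 kN.
Design strength φR_n = 0.75 × 2816 = 2110 kN.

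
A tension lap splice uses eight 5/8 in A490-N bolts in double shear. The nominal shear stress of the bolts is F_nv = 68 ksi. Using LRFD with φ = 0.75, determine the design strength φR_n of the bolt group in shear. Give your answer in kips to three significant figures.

250 kips

A_b = π × 0.625² / 4 = 0.3068 in².
R_n = F_nv · A_b · n · n_s = 68 × 0.3068 × 8 × 2 = 333.8 kips.
Design strength φR_n = 0.75 × 333.8 = 250 kips.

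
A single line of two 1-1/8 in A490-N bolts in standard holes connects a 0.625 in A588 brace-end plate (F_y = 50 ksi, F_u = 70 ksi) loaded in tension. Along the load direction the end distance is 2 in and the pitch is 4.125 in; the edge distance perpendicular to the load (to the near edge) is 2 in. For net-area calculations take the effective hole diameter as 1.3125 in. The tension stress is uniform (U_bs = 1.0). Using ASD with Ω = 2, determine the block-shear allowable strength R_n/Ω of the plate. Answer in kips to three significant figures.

Shear plane L_v = 2 + 1·4.125 = 6.125 in; A_gv = 6.125 × 0.625 = 3.828 in².
A_nv = (6.125 − 1.5·1.3125) × 0.625 = 2.598 in².
A_nt = (2 − 0.5·1.3125) × 0.625 = 0.8398 in².
0.6 F_u A_nv = 109.1 kips; 0.6 F_y A_gv = 114.8 kips → shear rupture governs the shear term.
R_n = 109.1 + 1.0 × 70 × 0.8398 = 167.9 kips.
Allowable strength R_n/Ω = 167.9 / 2 = 83.9 kips.

83.9 kips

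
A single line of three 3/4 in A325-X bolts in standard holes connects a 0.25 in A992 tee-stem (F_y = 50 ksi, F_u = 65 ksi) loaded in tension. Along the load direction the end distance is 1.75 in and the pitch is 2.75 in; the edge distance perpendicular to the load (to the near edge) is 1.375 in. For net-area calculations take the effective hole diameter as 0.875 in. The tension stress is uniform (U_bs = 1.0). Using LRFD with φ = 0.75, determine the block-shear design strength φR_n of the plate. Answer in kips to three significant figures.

48.4 kips

Shear plane L_v = 1.75 + 2·2.75 = 7.25 in; A_gv = 7.25 × 0.25 = 1.812 in².
A_nv = (7.25 − 2.5·0.875) × 0.25 = 1.266 in².
A_nt = (1.375 − 0.5·0.875) × 0.25 = 0.2344 in².
0.6 F_u A_nv = 49.36 kips; 0.6 F_y A_gv = 54.38 kips → shear rupture governs the shear term.
R_n = 49.36 + 1.0 × 65 × 0.2344 = 64.59 kips.
Design strength φR_n = 0.75 × 64.59 = 48.4 kips.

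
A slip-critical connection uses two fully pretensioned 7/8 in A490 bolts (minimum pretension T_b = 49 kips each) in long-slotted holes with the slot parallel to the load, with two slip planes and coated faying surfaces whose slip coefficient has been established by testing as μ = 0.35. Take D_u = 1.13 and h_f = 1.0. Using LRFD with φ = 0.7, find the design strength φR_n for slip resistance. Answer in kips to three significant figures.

R_n = μ · D_u · h_f · T_b · n_s · n_b = 0.35 × 1.13 × 1.0 × 49 × 2 × 2 = 77.52 kips.
Design strength φR_n = 0.7 × 77.52 = 54.3 kips.

54.3 kips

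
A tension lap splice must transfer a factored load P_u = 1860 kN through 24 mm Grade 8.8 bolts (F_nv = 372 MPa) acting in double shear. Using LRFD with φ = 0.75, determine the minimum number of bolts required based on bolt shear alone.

8 bolts

A_b = π·24²/4 = 452.4 mm².
Per-bolt design strength φR_n = 0.75 × 372 × 452.4 × 2 / 1000 = 252.4 kN.
n ≥ 1860 / 252.4 = 7.368 → use 8 bolts.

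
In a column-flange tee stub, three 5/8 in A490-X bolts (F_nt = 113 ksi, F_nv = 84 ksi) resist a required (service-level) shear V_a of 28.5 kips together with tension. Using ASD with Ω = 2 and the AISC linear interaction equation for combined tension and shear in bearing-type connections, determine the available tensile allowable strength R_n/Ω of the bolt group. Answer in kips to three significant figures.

29.3 kips

A_b = π·0.625²/4 = 0.3068 in²; f_rv = 28.5 / (3 × 0.3068) = 30.97 ksi.
F'_nt = 1.3 F_nt − (Ω F_nt / F_nv) f_rv = 1.3·113 − (2·113/84)·30.97 = 63.59 ksi, capped at F_nt → F'_nt = 63.59 ksi.
R_n = F'_nt · A_b · n = 63.59 × 0.3068 × 3 = 58.53 kips.
Allowable strength R_n/Ω = 58.53 / 2 = 29.3 kips.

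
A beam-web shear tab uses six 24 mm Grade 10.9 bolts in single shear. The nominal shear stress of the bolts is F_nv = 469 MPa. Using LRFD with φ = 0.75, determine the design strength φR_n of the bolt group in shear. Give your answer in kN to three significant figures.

955 kN

A_b = π × 24² / 4 = 452.4 mm².
R_n = F_nv · A_b · n · n_s = 469 × 452.4 × 6 × 1 / 1000 = 1273 kN.
Design strength φR_n = 0.75 × 1273 = 955 kN.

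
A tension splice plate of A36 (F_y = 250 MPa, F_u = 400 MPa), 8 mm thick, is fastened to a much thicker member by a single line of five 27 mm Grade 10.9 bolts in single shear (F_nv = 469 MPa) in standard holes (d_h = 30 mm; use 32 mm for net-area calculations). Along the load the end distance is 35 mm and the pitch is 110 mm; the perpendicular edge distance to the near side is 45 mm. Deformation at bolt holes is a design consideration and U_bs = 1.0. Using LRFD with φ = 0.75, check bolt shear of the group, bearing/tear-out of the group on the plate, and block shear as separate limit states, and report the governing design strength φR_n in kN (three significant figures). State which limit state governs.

497 kN (block shear governs)

Bolt shear: A_b = π·27²/4 = 572.6 mm²; R_n = 469 × 572.6 × 5 × 1 / 1000 = 1343 kN → 0.75 × 1343 = 1010 kN.
Bearing: edge l_c = 20, r_n = 76.8 kN; interior l_c = 80, r_n = 207.4 kN; R_n = 76.8 + 4·207.4 = 906.2 kN → 680 kN.
Block shear: A_gv = 3800, A_nv = 2648, A_nt = 232 mm²; R_n = min(0.6F_uA_nv, 0.6F_yA_gv) + U_bs·F_u·A_nt = 662.8 kN → 497 kN.
Block shear governs: 497 kN.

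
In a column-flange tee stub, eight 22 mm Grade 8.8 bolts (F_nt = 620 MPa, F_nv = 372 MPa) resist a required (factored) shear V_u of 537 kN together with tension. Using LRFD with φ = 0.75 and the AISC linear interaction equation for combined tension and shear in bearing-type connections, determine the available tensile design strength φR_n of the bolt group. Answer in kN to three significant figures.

943 kN

A_b = π·22²/4 = 380.1 mm²; f_rv = 537 × 1000 / (8 × 380.1) = 176.6 MPa.
F'_nt = 1.3 F_nt − (F_nt / φF_nv) f_rv = 1.3·620 − (620/(0.75·372))·176.6 = 413.6 MPa, capped at F_nt → F'_nt = 413.6 MPa.
R_n = F'_nt · A_b · n = 413.6 × 380.1 × 8 / 1000 = 1258 kN.
Design strength φR_n = 0.75 × 1258 = 943 kN.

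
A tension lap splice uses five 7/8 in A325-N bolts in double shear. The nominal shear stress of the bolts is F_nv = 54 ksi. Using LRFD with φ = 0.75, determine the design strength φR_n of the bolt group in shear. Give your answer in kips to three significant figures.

A_b = π × 0.875² / 4 = 0.6013 in².
R_n = F_nv · A_b · n · n_s = 54 × 0.6013 × 5 × 2 = 324.7 kips.
Design strength φR_n = 0.75 × 324.7 = 244 kips.

244 kips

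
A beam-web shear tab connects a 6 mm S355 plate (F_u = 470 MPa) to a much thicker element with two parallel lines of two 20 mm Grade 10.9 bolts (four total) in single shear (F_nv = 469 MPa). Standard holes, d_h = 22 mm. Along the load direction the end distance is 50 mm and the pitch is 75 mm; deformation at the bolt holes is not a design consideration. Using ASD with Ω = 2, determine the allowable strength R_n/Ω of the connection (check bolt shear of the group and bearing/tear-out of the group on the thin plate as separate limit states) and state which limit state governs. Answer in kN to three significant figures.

Bolt shear: A_b = π·20²/4 = 314.2 mm²; R_n = 469 × 314.2 × 4 × 1 / 1000 = 589.4 kN → 589.4 / 2 = 295 kN.
Bearing (1.5 l_c t F_u ≤ 3.0 d t F_u): upper limit = 3.0·20·6·470 / 1000 = 169.2 kN.
  Edge l_c = 50 − 22/2 = 39 → r_n = 165 kN; interior l_c = 75 − 22 = 53 → r_n = 169.2 kN.
  R_n,bearing = 2·165 + 2·169.2 = 668.3 kN → 668.3 / 2 = 334 kN.
Bolt shear governs: 295 kN.

295 kN (bolt shear governs)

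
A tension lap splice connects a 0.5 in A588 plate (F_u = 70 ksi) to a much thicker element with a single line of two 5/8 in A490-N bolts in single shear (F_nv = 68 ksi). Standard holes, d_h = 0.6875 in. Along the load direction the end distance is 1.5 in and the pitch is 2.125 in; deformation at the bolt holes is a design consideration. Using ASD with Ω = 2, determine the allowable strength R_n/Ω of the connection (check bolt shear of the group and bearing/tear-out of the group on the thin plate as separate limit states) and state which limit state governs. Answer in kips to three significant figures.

Bolt shear: A_b = π·0.625²/4 = 0.3068 in²; R_n = 68 × 0.3068 × 2 × 1 = 41.72 kips → 41.72 / 2 = 20.9 kips.
Bearing (1.2 l_c t F_u ≤ 2.4 d t F_u): upper limit = 2.4·0.625·0.5·70 = 52.5 kips.
  Edge l_c = 1.5 − 0.6875/2 = 1.156 → r_n = 48.56 kips; interior l_c = 2.125 − 0.6875 = 1.438 → r_n = 52.5 kips.
  R_n,bearing = 1·48.56 + 1·52.5 = 101.1 kips → 101.1 / 2 = 50.5 kips.
Bolt shear governs: 20.9 kips.

20.9 kips (bolt shear governs)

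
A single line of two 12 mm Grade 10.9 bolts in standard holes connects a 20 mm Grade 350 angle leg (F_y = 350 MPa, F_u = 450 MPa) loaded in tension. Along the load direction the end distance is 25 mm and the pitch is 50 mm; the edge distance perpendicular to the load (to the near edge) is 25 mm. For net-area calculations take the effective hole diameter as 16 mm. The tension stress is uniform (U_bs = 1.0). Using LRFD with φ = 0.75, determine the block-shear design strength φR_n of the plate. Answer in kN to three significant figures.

321 kN

Shear plane L_v = 25 + 1·50 = 75 mm; A_gv = 75 × 20 = 1500 mm².
A_nv = (75 − 1.5·16) × 20 = 1020 mm².
A_nt = (25 − 0.5·16) × 20 = 340 mm².
0.6 F_u A_nv = 275.4 kN; 0.6 F_y A_gv = 315 kN → shear rupture governs the shear term.
R_n = 275.4 + 1.0 × 450 × 340 / 1000 = 428.4 kN.
Design strength φR_n = 0.75 × 428.4 = 321 kN.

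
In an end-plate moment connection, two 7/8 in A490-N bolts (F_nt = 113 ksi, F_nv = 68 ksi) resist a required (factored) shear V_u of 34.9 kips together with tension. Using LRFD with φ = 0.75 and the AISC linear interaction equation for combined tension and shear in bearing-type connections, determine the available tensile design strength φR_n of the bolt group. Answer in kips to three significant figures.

74.5 kips

A_b = π·0.875²/4 = 0.6013 in²; f_rv = 34.9 / (2 × 0.6013) = 29.02 ksi.
F'_nt = 1.3 F_nt − (F_nt / φF_nv) f_rv = 1.3·113 − (113/(0.75·68))·29.02 = 82.6 ksi, capped at F_nt → F'_nt = 82.6 ksi.
R_n = F'_nt · A_b · n = 82.6 × 0.6013 × 2 = 99.34 kips.
Design strength φR_n = 0.75 × 99.34 = 74.5 kips.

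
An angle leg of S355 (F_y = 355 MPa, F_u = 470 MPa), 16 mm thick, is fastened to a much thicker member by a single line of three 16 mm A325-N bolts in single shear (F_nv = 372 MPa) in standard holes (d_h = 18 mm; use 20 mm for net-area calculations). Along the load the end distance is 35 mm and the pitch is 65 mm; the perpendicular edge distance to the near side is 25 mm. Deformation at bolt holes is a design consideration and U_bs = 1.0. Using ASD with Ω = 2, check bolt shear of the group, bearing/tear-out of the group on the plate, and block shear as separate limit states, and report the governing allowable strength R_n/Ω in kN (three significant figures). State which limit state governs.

112 kN (bolt shear governs)

Bolt shear: A_b = π·16²/4 = 201.1 mm²; R_n = 372 × 201.1 × 3 × 1 / 1000 = 224.4 kN → 224.4 / 2 = 112 kN.
Bearing: edge l_c = 26, r_n = 234.6 kN; interior l_c = 47, r_n = 288.8 kN; R_n = 234.6 + 2·288.8 = 812.2 kN → 406 kN.
Block shear: A_gv = 2640, A_nv = 1840, A_nt = 240 mm²; R_n = min(0.6F_uA_nv, 0.6F_yA_gv) + U_bs·F_u·A_nt = 631.7 kN → 316 kN.
Bolt shear governs: 112 kN.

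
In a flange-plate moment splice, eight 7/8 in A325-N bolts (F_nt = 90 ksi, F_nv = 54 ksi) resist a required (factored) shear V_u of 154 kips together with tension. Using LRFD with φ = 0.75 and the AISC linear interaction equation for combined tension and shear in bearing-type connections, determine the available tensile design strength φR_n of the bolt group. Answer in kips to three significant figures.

165 kips

A_b = π·0.875²/4 = 0.6013 in²; f_rv = 154 / (8 × 0.6013) = 32.01 ksi.
F'_nt = 1.3 F_nt − (F_nt / φF_nv) f_rv = 1.3·90 − (90/(0.75·54))·32.01 = 45.86 ksi, capped at F_nt → F'_nt = 45.86 ksi.
R_n = F'_nt · A_b · n = 45.86 × 0.6013 × 8 = 220.6 kips.
Design strength φR_n = 0.75 × 220.6 = 165 kips.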